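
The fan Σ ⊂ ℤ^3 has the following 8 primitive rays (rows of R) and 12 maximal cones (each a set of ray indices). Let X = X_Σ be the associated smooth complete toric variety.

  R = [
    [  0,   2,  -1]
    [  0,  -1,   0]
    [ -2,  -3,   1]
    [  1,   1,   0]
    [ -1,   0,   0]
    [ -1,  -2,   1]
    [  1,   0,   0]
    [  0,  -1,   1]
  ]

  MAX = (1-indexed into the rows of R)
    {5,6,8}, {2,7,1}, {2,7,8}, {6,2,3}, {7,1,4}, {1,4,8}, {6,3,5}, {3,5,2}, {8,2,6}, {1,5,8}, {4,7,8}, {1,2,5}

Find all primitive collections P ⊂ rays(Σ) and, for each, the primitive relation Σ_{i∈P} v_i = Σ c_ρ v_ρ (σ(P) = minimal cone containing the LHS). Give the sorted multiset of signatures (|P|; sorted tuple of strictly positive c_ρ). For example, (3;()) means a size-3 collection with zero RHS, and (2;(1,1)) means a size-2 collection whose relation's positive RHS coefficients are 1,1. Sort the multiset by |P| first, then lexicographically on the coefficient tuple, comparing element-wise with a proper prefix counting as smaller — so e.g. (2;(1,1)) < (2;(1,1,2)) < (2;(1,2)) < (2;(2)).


Σ has 14 primitive collections:

  P = {5,7}:  v_{5} + v_{7} = 0  →  sig = (2;())
  P = {1,6}:  v_{1} + v_{6} = v_{5}  →  sig = (2;(1))
  P = {2,4}:  v_{2} + v_{4} = v_{7}  →  sig = (2;(1))
  P = {3,4}:  v_{3} + v_{4} = v_{6}  →  sig = (2;(1))
  P = {4,6}:  v_{4} + v_{6} = v_{8}  →  sig = (2;(1))
  P = {3,7}:  v_{3} + v_{7} = v_{2} + v_{6}  →  sig = (2;(1,1))
  P = {4,5}:  v_{4} + v_{5} = v_{1} + v_{8}  →  sig = (2;(1,1))
  P = {6,7}:  v_{6} + v_{7} = v_{2} + v_{8}  →  sig = (2;(1,1))
  P = {1,3}:  v_{1} + v_{3} = v_{2} + 2·v_{5}  →  sig = (2;(1,2))
  P = {3,8}:  v_{3} + v_{8} = 2·v_{6}  →  sig = (2;(2))
  P = {1,2,8}:  v_{1} + v_{2} + v_{8} = 0  →  sig = (3;())
  P = {1,7,8}:  v_{1} + v_{7} + v_{8} = v_{4}  →  sig = (3;(1))
  P = {2,5,6}:  v_{2} + v_{5} + v_{6} = v_{3}  →  sig = (3;(1))
  P = {2,5,8}:  v_{2} + v_{5} + v_{8} = v_{6}  →  sig = (3;(1))

so the primitive-relation signature multiset is
    |P|=2: 10 collections, coeffs (), (1), (1), (1), (1), (1,1), (1,1), (1,1), (1,2), (2)
    |P|=3: 4 collections, coeffs (), (1), (1), (1)


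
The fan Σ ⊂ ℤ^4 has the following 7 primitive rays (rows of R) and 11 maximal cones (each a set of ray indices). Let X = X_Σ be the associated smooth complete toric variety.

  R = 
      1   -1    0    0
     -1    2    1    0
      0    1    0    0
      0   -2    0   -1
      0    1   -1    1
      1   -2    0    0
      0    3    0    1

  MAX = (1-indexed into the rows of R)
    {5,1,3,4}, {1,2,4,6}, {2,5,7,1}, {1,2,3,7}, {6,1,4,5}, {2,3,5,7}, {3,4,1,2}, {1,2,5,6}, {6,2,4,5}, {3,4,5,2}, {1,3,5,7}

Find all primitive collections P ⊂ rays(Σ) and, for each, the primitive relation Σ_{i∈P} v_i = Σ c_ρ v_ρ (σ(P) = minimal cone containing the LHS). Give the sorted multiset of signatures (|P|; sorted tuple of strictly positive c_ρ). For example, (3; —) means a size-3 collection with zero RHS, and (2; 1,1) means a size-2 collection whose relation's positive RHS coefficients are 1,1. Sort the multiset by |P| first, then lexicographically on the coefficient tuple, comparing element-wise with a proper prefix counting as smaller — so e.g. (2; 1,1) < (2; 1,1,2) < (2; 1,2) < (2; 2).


Minimal non-faces — 5 found among 7 rays, 11 max cones:

  P = {3,6}:  v_{3} + v_{6} = v_{1}  so sig = (2; 1)
  P = {4,7}:  v_{4} + v_{7} = v_{3}  so sig = (2; 1)
  P = {6,7}:  v_{6} + v_{7} = 2·v_{1} + v_{2} + v_{5}  so sig = (2; 1,1,2)
  P = {1,2,4,5}:  v_{1} + v_{2} + v_{4} + v_{5} = 0  so sig = (4; —)
  P = {1,2,3,5}:  v_{1} + v_{2} + v_{3} + v_{5} = v_{7}  so sig = (4; 1)

Signatures (|P|; sorted positive RHS coefficients), sorted:
[(2; 1), (2; 1), (2; 1,1,2), (4; —), (4; 1)]


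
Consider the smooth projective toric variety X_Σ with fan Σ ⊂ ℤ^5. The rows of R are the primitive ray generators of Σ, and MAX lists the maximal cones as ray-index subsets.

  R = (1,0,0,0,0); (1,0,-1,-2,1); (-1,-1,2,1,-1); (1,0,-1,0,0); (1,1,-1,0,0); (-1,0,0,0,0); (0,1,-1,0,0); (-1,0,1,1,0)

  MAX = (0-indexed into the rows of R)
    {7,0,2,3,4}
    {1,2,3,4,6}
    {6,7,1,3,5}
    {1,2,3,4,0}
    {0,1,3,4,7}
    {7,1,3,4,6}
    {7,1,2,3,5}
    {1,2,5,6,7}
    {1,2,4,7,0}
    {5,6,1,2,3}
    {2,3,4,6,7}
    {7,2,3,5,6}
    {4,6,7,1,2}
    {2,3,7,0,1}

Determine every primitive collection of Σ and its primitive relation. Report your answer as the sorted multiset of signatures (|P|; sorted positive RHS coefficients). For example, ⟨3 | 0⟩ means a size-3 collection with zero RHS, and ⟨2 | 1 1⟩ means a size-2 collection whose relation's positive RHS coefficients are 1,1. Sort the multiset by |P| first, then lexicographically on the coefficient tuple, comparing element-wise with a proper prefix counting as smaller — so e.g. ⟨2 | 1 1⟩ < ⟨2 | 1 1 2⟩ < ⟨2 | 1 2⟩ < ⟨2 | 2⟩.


Σ has 5 primitive collections:

  P = {0,5}:  v_{0} + v_{5} = 0  →  sig = ⟨2 | 0⟩
  P = {0,6}:  v_{0} + v_{6} = v_{4}  →  sig = ⟨2 | 1⟩
  P = {4,5}:  v_{4} + v_{5} = v_{6}  →  sig = ⟨2 | 1⟩
  P = {1,2,3,6,7}:  v_{1} + v_{2} + v_{3} + v_{6} + v_{7} = 0  →  sig = ⟨5 | 0⟩
  P = {1,2,3,4,7}:  v_{1} + v_{2} + v_{3} + v_{4} + v_{7} = v_{0}  →  sig = ⟨5 | 1⟩

so the primitive-relation signature multiset is
{ ⟨2 | 0⟩,  ⟨2 | 1⟩ ×2,  ⟨5 | 0⟩,  ⟨5 | 1⟩ }


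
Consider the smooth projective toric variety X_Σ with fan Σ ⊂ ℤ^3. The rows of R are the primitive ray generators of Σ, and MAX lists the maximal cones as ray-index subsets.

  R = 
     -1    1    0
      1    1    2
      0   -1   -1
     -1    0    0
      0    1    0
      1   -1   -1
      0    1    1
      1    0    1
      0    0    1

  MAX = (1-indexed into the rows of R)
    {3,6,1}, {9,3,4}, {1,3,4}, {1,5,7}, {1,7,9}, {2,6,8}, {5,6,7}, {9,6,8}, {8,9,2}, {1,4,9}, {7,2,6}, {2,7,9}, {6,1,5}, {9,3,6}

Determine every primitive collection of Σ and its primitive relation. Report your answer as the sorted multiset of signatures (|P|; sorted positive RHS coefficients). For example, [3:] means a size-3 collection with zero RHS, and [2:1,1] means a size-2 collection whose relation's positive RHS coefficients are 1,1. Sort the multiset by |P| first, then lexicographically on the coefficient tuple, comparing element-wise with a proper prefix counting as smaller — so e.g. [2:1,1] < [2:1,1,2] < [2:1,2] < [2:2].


20 minimal non-faces of Δ(Σ) (on 9 rays):

  • {3,7}:  v_{3} + v_{7} = 0 — sig = [2:]
  • {1,8}:  v_{1} + v_{8} = v_{7} — sig = [2:1]
  • {2,3}:  v_{2} + v_{3} = v_{8} — sig = [2:1]
  • {4,5}:  v_{4} + v_{5} = v_{1} — sig = [2:1]
  • {4,6}:  v_{4} + v_{6} = v_{3} — sig = [2:1]
  • {4,8}:  v_{4} + v_{8} = v_{9} — sig = [2:1]
  • {5,9}:  v_{5} + v_{9} = v_{7} — sig = [2:1]
  • {7,8}:  v_{7} + v_{8} = v_{2} — sig = [2:1]
  • {2,4}:  v_{2} + v_{4} = v_{7} + v_{9} — sig = [2:1,1]
  • {3,5}:  v_{3} + v_{5} = v_{1} + v_{6} — sig = [2:1,1]
  • {3,8}:  v_{3} + v_{8} = v_{6} + v_{9} — sig = [2:1,1]
  • {4,7}:  v_{4} + v_{7} = v_{1} + v_{9} — sig = [2:1,1]
  • {5,8}:  v_{5} + v_{8} = v_{6} + 2·v_{7} — sig = [2:1,2]
  • {2,5}:  v_{2} + v_{5} = v_{6} + 3·v_{7} — sig = [2:1,3]
  • {1,2}:  v_{1} + v_{2} = 2·v_{7} — sig = [2:2]
  • {1,6,9}:  v_{1} + v_{6} + v_{9} = 0 — sig = [3:]
  • {1,3,9}:  v_{1} + v_{3} + v_{9} = v_{4} — sig = [3:1]
  • {1,6,7}:  v_{1} + v_{6} + v_{7} = v_{5} — sig = [3:1]
  • {6,7,9}:  v_{6} + v_{7} + v_{9} = v_{8} — sig = [3:1]
  • {2,6,9}:  v_{2} + v_{6} + v_{9} = 2·v_{8} — sig = [3:2]

Signatures (|P|; sorted positive RHS coefficients), sorted:
    |P|=2: 15 collections, coeffs (), (1), (1), (1), (1), (1), (1), (1), (1,1), (1,1), (1,1), (1,1), (1,2), (1,3), (2)
    |P|=3: 5 collections, coeffs (), (1), (1), (1), (2)


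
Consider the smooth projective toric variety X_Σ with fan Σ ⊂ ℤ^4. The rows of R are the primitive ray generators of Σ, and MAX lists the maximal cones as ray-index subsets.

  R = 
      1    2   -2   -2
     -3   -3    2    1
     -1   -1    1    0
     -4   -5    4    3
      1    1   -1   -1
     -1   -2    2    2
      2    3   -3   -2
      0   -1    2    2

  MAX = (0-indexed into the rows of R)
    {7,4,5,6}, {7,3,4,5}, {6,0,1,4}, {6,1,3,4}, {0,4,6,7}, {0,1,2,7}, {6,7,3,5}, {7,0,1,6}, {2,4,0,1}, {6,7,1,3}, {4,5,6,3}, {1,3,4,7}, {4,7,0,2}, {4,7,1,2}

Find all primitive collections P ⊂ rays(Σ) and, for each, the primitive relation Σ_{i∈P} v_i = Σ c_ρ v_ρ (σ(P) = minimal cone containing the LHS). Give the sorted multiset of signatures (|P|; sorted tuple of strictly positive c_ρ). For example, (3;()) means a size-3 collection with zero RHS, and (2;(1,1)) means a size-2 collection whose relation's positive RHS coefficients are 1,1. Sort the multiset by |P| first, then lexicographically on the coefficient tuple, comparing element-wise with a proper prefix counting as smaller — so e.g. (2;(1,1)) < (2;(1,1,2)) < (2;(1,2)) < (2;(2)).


Minimal non-faces — 9 found among 8 rays, 14 max cones:

  P={0,5}:  v_{0} + v_{5} = 0 — sig = (2;())
  P={0,3}:  v_{0} + v_{3} = v_{1} — sig = (2;(1))
  P={1,5}:  v_{1} + v_{5} = v_{3} — sig = (2;(1))
  P={2,6}:  v_{2} + v_{6} = v_{0} — sig = (2;(1))
  P={2,5}:  v_{2} + v_{5} = v_{1} + v_{4} + v_{7} — sig = (2;(1,1,1))
  P={2,3}:  v_{2} + v_{3} = 2·v_{1} + v_{4} + v_{7} — sig = (2;(1,1,2))
  P={1,4,6,7}:  v_{1} + v_{4} + v_{6} + v_{7} = 0 — sig = (4;())
  P={0,1,4,7}:  v_{0} + v_{1} + v_{4} + v_{7} = v_{2} — sig = (4;(1))
  P={3,4,6,7}:  v_{3} + v_{4} + v_{6} + v_{7} = v_{5} — sig = (4;(1))

Hence PRS(X_Σ) =
{ (2;()),  (2;(1)) ×3,  (2;(1,1,1)),  (2;(1,1,2)),  (4;()),  (4;(1)) ×2 }


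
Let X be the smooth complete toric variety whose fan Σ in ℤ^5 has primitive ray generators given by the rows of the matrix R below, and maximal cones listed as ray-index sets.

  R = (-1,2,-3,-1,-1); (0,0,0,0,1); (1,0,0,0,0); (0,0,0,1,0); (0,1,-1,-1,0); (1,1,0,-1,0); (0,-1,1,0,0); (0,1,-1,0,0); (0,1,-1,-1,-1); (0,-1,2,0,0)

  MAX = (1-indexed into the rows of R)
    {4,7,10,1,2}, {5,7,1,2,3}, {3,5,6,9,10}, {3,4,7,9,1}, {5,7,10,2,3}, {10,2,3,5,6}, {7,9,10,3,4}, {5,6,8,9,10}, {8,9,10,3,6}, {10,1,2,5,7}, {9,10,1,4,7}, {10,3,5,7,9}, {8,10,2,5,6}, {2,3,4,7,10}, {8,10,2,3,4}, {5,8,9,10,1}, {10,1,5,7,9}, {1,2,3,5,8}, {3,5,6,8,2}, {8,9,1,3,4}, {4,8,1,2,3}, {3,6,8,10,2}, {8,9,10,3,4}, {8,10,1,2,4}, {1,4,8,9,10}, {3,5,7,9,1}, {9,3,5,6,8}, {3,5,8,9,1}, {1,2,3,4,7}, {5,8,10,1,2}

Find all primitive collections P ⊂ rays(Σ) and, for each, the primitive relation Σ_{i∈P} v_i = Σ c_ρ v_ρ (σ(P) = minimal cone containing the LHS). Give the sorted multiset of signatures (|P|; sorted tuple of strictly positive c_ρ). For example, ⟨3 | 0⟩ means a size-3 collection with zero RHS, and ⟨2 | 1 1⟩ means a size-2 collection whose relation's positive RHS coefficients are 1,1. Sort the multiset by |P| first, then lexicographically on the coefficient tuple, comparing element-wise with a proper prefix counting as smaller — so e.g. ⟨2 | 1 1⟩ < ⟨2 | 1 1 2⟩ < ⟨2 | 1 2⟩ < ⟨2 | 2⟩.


Primitive collections (8):

  • {7,8}:  v_{7} + v_{8} = 0  ⇒ sig = ⟨2 | 0⟩
  • {2,9}:  v_{2} + v_{9} = v_{5}  ⇒ sig = ⟨2 | 1⟩
  • {4,5}:  v_{4} + v_{5} = v_{8}  ⇒ sig = ⟨2 | 1⟩
  • {1,6}:  v_{1} + v_{6} = v_{5} + v_{8} + v_{9}  ⇒ sig = ⟨2 | 1 1 1⟩
  • {6,7}:  v_{6} + v_{7} = v_{3} + v_{5} + v_{10}  ⇒ sig = ⟨2 | 1 1 1⟩
  • {4,6}:  v_{4} + v_{6} = v_{3} + 2·v_{8} + v_{10}  ⇒ sig = ⟨2 | 1 1 2⟩
  • {1,3,10}:  v_{1} + v_{3} + v_{10} = v_{9}  ⇒ sig = ⟨3 | 1⟩
  • {3,5,8,10}:  v_{3} + v_{5} + v_{8} + v_{10} = v_{6}  ⇒ sig = ⟨4 | 1⟩

so the primitive-relation signature multiset is
[⟨2 | 0⟩, ⟨2 | 1⟩, ⟨2 | 1⟩, ⟨2 | 1 1 1⟩, ⟨2 | 1 1 1⟩, ⟨2 | 1 1 2⟩, ⟨3 | 1⟩, ⟨4 | 1⟩]


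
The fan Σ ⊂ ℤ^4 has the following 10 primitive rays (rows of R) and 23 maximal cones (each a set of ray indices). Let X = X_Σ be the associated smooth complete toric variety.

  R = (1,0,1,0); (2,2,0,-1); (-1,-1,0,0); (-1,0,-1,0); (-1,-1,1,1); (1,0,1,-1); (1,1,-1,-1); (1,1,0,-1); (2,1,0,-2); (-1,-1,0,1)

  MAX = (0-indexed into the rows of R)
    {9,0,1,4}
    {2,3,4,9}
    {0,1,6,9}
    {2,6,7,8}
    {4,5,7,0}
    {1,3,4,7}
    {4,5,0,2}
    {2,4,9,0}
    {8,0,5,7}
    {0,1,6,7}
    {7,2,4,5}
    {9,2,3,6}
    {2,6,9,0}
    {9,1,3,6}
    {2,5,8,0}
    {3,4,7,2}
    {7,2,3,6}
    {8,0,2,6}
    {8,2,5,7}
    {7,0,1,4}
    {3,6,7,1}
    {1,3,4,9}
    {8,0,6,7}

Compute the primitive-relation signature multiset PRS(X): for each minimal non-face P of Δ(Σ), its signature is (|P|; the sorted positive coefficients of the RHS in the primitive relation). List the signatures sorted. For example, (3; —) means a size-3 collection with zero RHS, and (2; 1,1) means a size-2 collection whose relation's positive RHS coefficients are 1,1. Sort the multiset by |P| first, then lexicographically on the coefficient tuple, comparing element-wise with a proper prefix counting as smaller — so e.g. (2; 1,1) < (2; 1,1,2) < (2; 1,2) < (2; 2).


|primitive collections| = 13. Relations:

  {0,3}:  v_{0} + v_{3} = 0 ; sig = (2; —)
  {4,6}:  v_{4} + v_{6} = 0 ; sig = (2; —)
  {7,9}:  v_{7} + v_{9} = 0 ; sig = (2; —)
  {1,2}:  v_{1} + v_{2} = v_{7} ; sig = (2; 1)
  {4,8}:  v_{4} + v_{8} = v_{5} ; sig = (2; 1)
  {5,6}:  v_{5} + v_{6} = v_{8} ; sig = (2; 1)
  {3,5}:  v_{3} + v_{5} = v_{2} + v_{7} ; sig = (2; 1,1)
  {5,9}:  v_{5} + v_{9} = v_{0} + v_{2} ; sig = (2; 1,1)
  {3,8}:  v_{3} + v_{8} = v_{2} + v_{6} + v_{7} ; sig = (2; 1,1,1)
  {8,9}:  v_{8} + v_{9} = v_{0} + v_{2} + v_{6} ; sig = (2; 1,1,1)
  {1,8}:  v_{1} + v_{8} = v_{0} + v_{6} + 2·v_{7} ; sig = (2; 1,1,2)
  {1,5}:  v_{1} + v_{5} = v_{0} + 2·v_{7} ; sig = (2; 1,2)
  {0,2,7}:  v_{0} + v_{2} + v_{7} = v_{5} ; sig = (3; 1)

so the primitive-relation signature multiset is
[(2; —), (2; —), (2; —), (2; 1), (2; 1), (2; 1), (2; 1,1), (2; 1,1), (2; 1,1,1), (2; 1,1,1), (2; 1,1,2), (2; 1,2), (3; 1)]


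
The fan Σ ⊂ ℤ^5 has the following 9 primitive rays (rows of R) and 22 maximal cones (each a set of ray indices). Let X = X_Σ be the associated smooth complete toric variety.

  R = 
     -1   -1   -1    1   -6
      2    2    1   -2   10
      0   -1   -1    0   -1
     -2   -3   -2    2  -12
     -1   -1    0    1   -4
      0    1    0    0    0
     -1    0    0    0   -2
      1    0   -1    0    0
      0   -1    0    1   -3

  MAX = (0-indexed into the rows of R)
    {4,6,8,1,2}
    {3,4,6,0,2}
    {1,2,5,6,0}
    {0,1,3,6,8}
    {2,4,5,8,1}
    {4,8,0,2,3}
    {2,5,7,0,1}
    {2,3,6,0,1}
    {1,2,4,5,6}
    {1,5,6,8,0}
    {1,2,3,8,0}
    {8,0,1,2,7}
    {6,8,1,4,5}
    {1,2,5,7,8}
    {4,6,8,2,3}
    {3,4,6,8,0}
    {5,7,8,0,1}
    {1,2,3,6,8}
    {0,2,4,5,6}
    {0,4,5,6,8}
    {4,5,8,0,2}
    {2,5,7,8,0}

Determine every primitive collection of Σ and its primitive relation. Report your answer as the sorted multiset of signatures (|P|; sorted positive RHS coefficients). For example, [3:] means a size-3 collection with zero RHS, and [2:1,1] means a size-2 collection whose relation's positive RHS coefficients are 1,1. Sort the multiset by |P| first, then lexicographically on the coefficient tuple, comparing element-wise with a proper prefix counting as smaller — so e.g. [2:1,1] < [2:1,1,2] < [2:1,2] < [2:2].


9 collections generate NE(X_Σ); each relation:

  P = {4,7}:  v_{4} + v_{7} = v_{2} + v_{5} + v_{8}  ⇒ sig = [2:1,1,1]
  P = {3,7}:  v_{3} + v_{7} = 3·v_{0} + v_{1} + v_{2} + v_{8}  ⇒ sig = [2:1,1,1,3]
  P = {6,7}:  v_{6} + v_{7} = 2·v_{0} + v_{1}  ⇒ sig = [2:1,2]
  P = {3,5}:  v_{3} + v_{5} = 2·v_{0}  ⇒ sig = [2:2]
  P = {0,1,4}:  v_{0} + v_{1} + v_{4} = 0  ⇒ sig = [3:]
  P = {1,3,4}:  v_{1} + v_{3} + v_{4} = v_{2} + v_{6} + v_{8}  ⇒ sig = [3:1,1,1]
  P = {0,2,6,8}:  v_{0} + v_{2} + v_{6} + v_{8} = v_{3}  ⇒ sig = [4:1]
  P = {2,5,6,8}:  v_{2} + v_{5} + v_{6} + v_{8} = v_{0}  ⇒ sig = [4:1]
  P = {0,1,2,5,8}:  v_{0} + v_{1} + v_{2} + v_{5} + v_{8} = v_{7}  ⇒ sig = [5:1]

Sorted signature multiset PRS(X):
{ [2:1,1,1],  [2:1,1,1,3],  [2:1,2],  [2:2],  [3:],  [3:1,1,1],  [4:1] ×2,  [5:1] }


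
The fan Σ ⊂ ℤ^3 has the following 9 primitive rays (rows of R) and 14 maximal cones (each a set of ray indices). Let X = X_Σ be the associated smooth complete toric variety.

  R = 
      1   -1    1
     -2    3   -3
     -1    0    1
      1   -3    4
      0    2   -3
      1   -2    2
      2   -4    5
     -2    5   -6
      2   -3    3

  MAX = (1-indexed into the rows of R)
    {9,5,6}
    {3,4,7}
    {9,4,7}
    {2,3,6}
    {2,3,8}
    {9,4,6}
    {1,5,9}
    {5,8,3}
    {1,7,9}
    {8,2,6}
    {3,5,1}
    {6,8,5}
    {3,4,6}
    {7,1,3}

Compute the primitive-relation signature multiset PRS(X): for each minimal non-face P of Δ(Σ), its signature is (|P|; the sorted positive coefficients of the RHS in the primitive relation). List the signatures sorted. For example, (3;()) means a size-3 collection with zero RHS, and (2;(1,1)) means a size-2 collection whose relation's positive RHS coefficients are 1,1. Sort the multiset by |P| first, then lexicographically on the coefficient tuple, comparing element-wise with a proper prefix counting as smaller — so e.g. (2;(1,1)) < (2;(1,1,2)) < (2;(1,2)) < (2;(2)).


Δ(Σ) — 9 vertices, 17 min non-faces:

  P={2,9}:  v_{2} + v_{9} = 0  →  sig = (2;())
  P={1,4}:  v_{1} + v_{4} = v_{7}  →  sig = (2;(1))
  P={1,6}:  v_{1} + v_{6} = v_{9}  →  sig = (2;(1))
  P={2,4}:  v_{2} + v_{4} = v_{3}  →  sig = (2;(1))
  P={2,5}:  v_{2} + v_{5} = v_{8}  →  sig = (2;(1))
  P={3,9}:  v_{3} + v_{9} = v_{4}  →  sig = (2;(1))
  P={4,5}:  v_{4} + v_{5} = v_{1}  →  sig = (2;(1))
  P={8,9}:  v_{8} + v_{9} = v_{5}  →  sig = (2;(1))
  P={1,2}:  v_{1} + v_{2} = v_{3} + v_{5}  →  sig = (2;(1,1))
  P={2,7}:  v_{2} + v_{7} = v_{1} + v_{3}  →  sig = (2;(1,1))
  P={4,8}:  v_{4} + v_{8} = v_{3} + v_{5}  →  sig = (2;(1,1))
  P={6,7}:  v_{6} + v_{7} = v_{4} + v_{9}  →  sig = (2;(1,1))
  P={7,8}:  v_{7} + v_{8} = v_{1} + v_{3} + v_{5}  →  sig = (2;(1,1,1))
  P={1,8}:  v_{1} + v_{8} = v_{3} + 2·v_{5}  →  sig = (2;(1,2))
  P={5,7}:  v_{5} + v_{7} = 2·v_{1}  →  sig = (2;(2))
  P={3,5,6}:  v_{3} + v_{5} + v_{6} = 0  →  sig = (3;())
  P={3,6,8}:  v_{3} + v_{6} + v_{8} = v_{2}  →  sig = (3;(1))

Signatures (|P|; sorted positive RHS coefficients), sorted:
{ (2;()),  (2;(1)) ×7,  (2;(1,1)) ×4,  (2;(1,1,1)),  (2;(1,2)),  (2;(2)),  (3;()),  (3;(1)) }


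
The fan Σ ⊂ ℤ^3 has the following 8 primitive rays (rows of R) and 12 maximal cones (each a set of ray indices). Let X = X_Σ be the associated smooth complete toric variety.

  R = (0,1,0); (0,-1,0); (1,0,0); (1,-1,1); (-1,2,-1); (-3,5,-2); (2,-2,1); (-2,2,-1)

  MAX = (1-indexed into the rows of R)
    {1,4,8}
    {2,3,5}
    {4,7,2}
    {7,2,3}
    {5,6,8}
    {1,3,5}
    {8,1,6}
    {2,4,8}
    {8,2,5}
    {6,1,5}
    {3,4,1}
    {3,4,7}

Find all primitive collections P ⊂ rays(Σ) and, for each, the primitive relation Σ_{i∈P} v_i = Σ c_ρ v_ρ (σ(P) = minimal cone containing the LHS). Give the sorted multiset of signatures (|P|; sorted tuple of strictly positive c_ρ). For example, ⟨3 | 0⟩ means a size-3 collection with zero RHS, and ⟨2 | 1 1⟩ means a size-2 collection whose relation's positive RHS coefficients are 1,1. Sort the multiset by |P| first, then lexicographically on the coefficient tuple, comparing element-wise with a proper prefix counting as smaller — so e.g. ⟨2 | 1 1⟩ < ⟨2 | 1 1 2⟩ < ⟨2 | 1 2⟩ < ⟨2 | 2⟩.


Primitive collections (12):

  P={1,2}:  v_{1} + v_{2} = 0  →  sig = ⟨2 | 0⟩
  P={7,8}:  v_{7} + v_{8} = 0  →  sig = ⟨2 | 0⟩
  P={3,8}:  v_{3} + v_{8} = v_{5}  →  sig = ⟨2 | 1⟩
  P={4,5}:  v_{4} + v_{5} = v_{1}  →  sig = ⟨2 | 1⟩
  P={5,7}:  v_{5} + v_{7} = v_{3}  →  sig = ⟨2 | 1⟩
  P={1,7}:  v_{1} + v_{7} = v_{3} + v_{4}  →  sig = ⟨2 | 1 1⟩
  P={2,6}:  v_{2} + v_{6} = v_{5} + v_{8}  →  sig = ⟨2 | 1 1⟩
  P={6,7}:  v_{6} + v_{7} = v_{1} + v_{5}  →  sig = ⟨2 | 1 1⟩
  P={3,6}:  v_{3} + v_{6} = v_{1} + 2·v_{5}  →  sig = ⟨2 | 1 2⟩
  P={4,6}:  v_{4} + v_{6} = 2·v_{1} + v_{8}  →  sig = ⟨2 | 1 2⟩
  P={1,5,8}:  v_{1} + v_{5} + v_{8} = v_{6}  →  sig = ⟨3 | 1⟩
  P={2,3,4}:  v_{2} + v_{3} + v_{4} = v_{7}  →  sig = ⟨3 | 1⟩

Signatures (|P|; sorted positive RHS coefficients), sorted:
    ⟨2 | 0⟩
    ⟨2 | 0⟩
    ⟨2 | 1⟩
    ⟨2 | 1⟩
    ⟨2 | 1⟩
    ⟨2 | 1 1⟩
    ⟨2 | 1 1⟩
    ⟨2 | 1 1⟩
    ⟨2 | 1 2⟩
    ⟨2 | 1 2⟩
    ⟨3 | 1⟩
    ⟨3 | 1⟩


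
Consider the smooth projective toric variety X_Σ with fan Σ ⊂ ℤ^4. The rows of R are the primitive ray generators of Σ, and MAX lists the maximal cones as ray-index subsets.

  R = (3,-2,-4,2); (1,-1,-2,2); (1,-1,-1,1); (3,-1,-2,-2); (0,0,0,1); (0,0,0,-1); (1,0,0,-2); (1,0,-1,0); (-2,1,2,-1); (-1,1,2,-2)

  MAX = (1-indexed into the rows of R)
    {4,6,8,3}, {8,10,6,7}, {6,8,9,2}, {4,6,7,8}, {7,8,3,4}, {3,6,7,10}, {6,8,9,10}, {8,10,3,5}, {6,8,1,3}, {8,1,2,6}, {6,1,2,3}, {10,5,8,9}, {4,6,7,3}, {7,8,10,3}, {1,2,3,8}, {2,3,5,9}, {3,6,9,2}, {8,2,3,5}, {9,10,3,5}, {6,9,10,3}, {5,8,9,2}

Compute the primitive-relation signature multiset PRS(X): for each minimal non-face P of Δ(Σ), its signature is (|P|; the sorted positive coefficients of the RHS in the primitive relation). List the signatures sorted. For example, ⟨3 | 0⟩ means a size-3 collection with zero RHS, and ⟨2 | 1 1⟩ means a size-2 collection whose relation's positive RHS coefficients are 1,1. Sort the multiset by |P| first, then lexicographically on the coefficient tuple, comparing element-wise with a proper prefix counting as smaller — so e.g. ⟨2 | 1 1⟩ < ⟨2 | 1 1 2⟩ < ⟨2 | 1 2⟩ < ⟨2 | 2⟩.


18 collections generate NE(X_Σ); each relation:

  {2,10}:  v_{2} + v_{10} = 0 ; sig = ⟨2 | 0⟩
  {5,6}:  v_{5} + v_{6} = 0 ; sig = ⟨2 | 0⟩
  {1,9}:  v_{1} + v_{9} = v_{2} + v_{6} ; sig = ⟨2 | 1 1⟩
  {4,9}:  v_{4} + v_{9} = v_{6} + v_{7} ; sig = ⟨2 | 1 1⟩
  {7,9}:  v_{7} + v_{9} = v_{6} + v_{10} ; sig = ⟨2 | 1 1⟩
  {1,5}:  v_{1} + v_{5} = v_{2} + v_{3} + v_{8} ; sig = ⟨2 | 1 1 1⟩
  {1,10}:  v_{1} + v_{10} = v_{3} + v_{6} + v_{8} ; sig = ⟨2 | 1 1 1⟩
  {2,7}:  v_{2} + v_{7} = v_{3} + v_{6} + v_{8} ; sig = ⟨2 | 1 1 1⟩
  {4,5}:  v_{4} + v_{5} = v_{3} + v_{7} + v_{8} ; sig = ⟨2 | 1 1 1⟩
  {5,7}:  v_{5} + v_{7} = v_{3} + v_{8} + v_{10} ; sig = ⟨2 | 1 1 1⟩
  {4,10}:  v_{4} + v_{10} = 2·v_{7} ; sig = ⟨2 | 2⟩
  {1,7}:  v_{1} + v_{7} = 2·v_{3} + 2·v_{6} + 2·v_{8} ; sig = ⟨2 | 2 2 2⟩
  {2,4}:  v_{2} + v_{4} = 2·v_{3} + 2·v_{6} + 2·v_{8} ; sig = ⟨2 | 2 2 2⟩
  {1,4}:  v_{1} + v_{4} = 3·v_{3} + 3·v_{6} + 3·v_{8} ; sig = ⟨2 | 3 3 3⟩
  {3,8,9}:  v_{3} + v_{8} + v_{9} = 0 ; sig = ⟨3 | 0⟩
  {2,3,6,8}:  v_{2} + v_{3} + v_{6} + v_{8} = v_{1} ; sig = ⟨4 | 1⟩
  {3,6,7,8}:  v_{3} + v_{6} + v_{7} + v_{8} = v_{4} ; sig = ⟨4 | 1⟩
  {3,6,8,10}:  v_{3} + v_{6} + v_{8} + v_{10} = v_{7} ; sig = ⟨4 | 1⟩

Hence PRS(X_Σ) =
[⟨2 | 0⟩, ⟨2 | 0⟩, ⟨2 | 1 1⟩, ⟨2 | 1 1⟩, ⟨2 | 1 1⟩, ⟨2 | 1 1 1⟩, ⟨2 | 1 1 1⟩, ⟨2 | 1 1 1⟩, ⟨2 | 1 1 1⟩, ⟨2 | 1 1 1⟩, ⟨2 | 2⟩, ⟨2 | 2 2 2⟩, ⟨2 | 2 2 2⟩, ⟨2 | 3 3 3⟩, ⟨3 | 0⟩, ⟨4 | 1⟩, ⟨4 | 1⟩, ⟨4 | 1⟩]


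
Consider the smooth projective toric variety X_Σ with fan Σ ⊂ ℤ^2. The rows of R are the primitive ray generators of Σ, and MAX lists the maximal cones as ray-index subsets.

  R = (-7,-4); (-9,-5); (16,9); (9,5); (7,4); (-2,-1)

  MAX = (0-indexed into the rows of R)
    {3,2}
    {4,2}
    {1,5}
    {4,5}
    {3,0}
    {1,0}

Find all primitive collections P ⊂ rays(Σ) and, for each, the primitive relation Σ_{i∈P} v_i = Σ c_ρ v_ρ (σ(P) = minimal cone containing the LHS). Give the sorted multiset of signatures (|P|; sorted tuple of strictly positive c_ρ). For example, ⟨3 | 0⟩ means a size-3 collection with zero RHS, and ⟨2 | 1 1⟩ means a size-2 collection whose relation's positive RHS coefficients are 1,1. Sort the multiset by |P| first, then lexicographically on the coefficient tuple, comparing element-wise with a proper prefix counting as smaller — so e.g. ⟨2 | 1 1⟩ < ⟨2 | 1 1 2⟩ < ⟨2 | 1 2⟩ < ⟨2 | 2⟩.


9 collections generate NE(X_Σ); each relation:

  P = {0,4}:  v_{0} + v_{4} = 0  →  sig = ⟨2 | 0⟩
  P = {1,3}:  v_{1} + v_{3} = 0  →  sig = ⟨2 | 0⟩
  P = {0,2}:  v_{0} + v_{2} = v_{3}  →  sig = ⟨2 | 1⟩
  P = {0,5}:  v_{0} + v_{5} = v_{1}  →  sig = ⟨2 | 1⟩
  P = {1,2}:  v_{1} + v_{2} = v_{4}  →  sig = ⟨2 | 1⟩
  P = {1,4}:  v_{1} + v_{4} = v_{5}  →  sig = ⟨2 | 1⟩
  P = {3,4}:  v_{3} + v_{4} = v_{2}  →  sig = ⟨2 | 1⟩
  P = {3,5}:  v_{3} + v_{5} = v_{4}  →  sig = ⟨2 | 1⟩
  P = {2,5}:  v_{2} + v_{5} = 2·v_{4}  →  sig = ⟨2 | 2⟩

Sorted signature multiset PRS(X):
    ⟨2 | 0⟩
    ⟨2 | 0⟩
    ⟨2 | 1⟩
    ⟨2 | 1⟩
    ⟨2 | 1⟩
    ⟨2 | 1⟩
    ⟨2 | 1⟩
    ⟨2 | 1⟩
    ⟨2 | 2⟩


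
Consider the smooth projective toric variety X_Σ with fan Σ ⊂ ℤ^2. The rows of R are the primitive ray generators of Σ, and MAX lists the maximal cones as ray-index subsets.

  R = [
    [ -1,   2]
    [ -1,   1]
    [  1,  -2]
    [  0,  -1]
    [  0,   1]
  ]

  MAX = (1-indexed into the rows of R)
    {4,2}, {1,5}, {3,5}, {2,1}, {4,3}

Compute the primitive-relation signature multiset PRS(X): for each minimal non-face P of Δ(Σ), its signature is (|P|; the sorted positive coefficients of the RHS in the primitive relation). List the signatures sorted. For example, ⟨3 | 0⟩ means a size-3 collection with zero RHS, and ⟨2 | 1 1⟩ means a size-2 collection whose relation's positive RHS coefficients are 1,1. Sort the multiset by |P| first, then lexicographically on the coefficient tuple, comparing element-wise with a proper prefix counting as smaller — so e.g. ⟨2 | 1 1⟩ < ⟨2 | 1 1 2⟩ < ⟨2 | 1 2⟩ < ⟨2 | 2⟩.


Δ(Σ) — 5 vertices, 5 min non-faces:

  P = {1,3}:  v_{1} + v_{3} = 0 — sig = ⟨2 | 0⟩
  P = {4,5}:  v_{4} + v_{5} = 0 — sig = ⟨2 | 0⟩
  P = {1,4}:  v_{1} + v_{4} = v_{2} — sig = ⟨2 | 1⟩
  P = {2,3}:  v_{2} + v_{3} = v_{4} — sig = ⟨2 | 1⟩
  P = {2,5}:  v_{2} + v_{5} = v_{1} — sig = ⟨2 | 1⟩

Sorted signature multiset PRS(X):
    ⟨2 | 0⟩
    ⟨2 | 0⟩
    ⟨2 | 1⟩
    ⟨2 | 1⟩
    ⟨2 | 1⟩


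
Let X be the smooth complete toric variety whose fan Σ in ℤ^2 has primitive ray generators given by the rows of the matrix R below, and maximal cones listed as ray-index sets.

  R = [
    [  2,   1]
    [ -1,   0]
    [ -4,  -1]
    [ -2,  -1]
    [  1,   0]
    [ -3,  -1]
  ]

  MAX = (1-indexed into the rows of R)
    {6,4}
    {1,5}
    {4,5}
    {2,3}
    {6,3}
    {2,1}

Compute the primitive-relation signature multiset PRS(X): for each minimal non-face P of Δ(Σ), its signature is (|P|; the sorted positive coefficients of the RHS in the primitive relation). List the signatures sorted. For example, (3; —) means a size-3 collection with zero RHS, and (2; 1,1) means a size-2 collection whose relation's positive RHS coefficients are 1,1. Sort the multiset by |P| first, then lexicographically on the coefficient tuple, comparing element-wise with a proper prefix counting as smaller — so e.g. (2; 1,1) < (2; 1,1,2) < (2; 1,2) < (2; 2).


9 minimal non-faces of Δ(Σ) (on 6 rays):

  P={1,4}:  v_{1} + v_{4} = 0  ⟹  sig = (2; —)
  P={2,5}:  v_{2} + v_{5} = 0  ⟹  sig = (2; —)
  P={1,6}:  v_{1} + v_{6} = v_{2}  ⟹  sig = (2; 1)
  P={2,4}:  v_{2} + v_{4} = v_{6}  ⟹  sig = (2; 1)
  P={2,6}:  v_{2} + v_{6} = v_{3}  ⟹  sig = (2; 1)
  P={3,5}:  v_{3} + v_{5} = v_{6}  ⟹  sig = (2; 1)
  P={5,6}:  v_{5} + v_{6} = v_{4}  ⟹  sig = (2; 1)
  P={1,3}:  v_{1} + v_{3} = 2·v_{2}  ⟹  sig = (2; 2)
  P={3,4}:  v_{3} + v_{4} = 2·v_{6}  ⟹  sig = (2; 2)

so the primitive-relation signature multiset is
    (2; —)
    (2; —)
    (2; 1)
    (2; 1)
    (2; 1)
    (2; 1)
    (2; 1)
    (2; 2)
    (2; 2)


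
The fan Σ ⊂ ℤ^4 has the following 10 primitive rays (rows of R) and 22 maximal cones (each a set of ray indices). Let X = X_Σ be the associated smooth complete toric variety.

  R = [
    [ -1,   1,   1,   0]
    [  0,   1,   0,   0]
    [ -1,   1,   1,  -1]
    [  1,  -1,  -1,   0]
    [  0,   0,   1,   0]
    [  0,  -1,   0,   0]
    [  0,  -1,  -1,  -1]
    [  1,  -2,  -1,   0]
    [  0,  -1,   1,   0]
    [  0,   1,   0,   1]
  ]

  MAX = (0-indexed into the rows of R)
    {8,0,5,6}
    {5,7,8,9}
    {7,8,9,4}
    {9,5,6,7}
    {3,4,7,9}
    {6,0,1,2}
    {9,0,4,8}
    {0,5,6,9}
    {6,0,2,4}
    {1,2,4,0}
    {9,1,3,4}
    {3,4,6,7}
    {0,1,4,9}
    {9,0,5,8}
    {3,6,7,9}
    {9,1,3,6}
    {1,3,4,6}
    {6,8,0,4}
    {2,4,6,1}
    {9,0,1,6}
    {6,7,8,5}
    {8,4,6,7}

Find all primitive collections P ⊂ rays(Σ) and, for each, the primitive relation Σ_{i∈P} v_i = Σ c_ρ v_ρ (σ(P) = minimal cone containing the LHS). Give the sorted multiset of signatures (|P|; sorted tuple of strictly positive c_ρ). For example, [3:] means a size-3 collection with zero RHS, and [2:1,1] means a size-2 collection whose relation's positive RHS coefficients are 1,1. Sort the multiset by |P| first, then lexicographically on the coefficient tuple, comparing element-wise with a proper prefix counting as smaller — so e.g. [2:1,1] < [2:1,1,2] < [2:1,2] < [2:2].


|primitive collections| = 16. Relations:

  {0,3}:  v_{0} + v_{3} = 0 — sig = [2:]
  {1,5}:  v_{1} + v_{5} = 0 — sig = [2:]
  {0,7}:  v_{0} + v_{7} = v_{5} — sig = [2:1]
  {1,7}:  v_{1} + v_{7} = v_{3} — sig = [2:1]
  {1,8}:  v_{1} + v_{8} = v_{4} — sig = [2:1]
  {3,5}:  v_{3} + v_{5} = v_{7} — sig = [2:1]
  {4,5}:  v_{4} + v_{5} = v_{8} — sig = [2:1]
  {2,7}:  v_{2} + v_{7} = v_{4} + v_{6} — sig = [2:1,1]
  {2,9}:  v_{2} + v_{9} = v_{0} + v_{1} — sig = [2:1,1]
  {3,8}:  v_{3} + v_{8} = v_{4} + v_{7} — sig = [2:1,1]
  {2,3}:  v_{2} + v_{3} = v_{1} + v_{4} + v_{6} — sig = [2:1,1,1]
  {2,5}:  v_{2} + v_{5} = v_{0} + v_{4} + v_{6} — sig = [2:1,1,1]
  {2,8}:  v_{2} + v_{8} = v_{0} + 2·v_{4} + v_{6} — sig = [2:1,1,2]
  {4,6,9}:  v_{4} + v_{6} + v_{9} = 0 — sig = [3:]
  {6,8,9}:  v_{6} + v_{8} + v_{9} = v_{5} — sig = [3:1]
  {0,1,4,6}:  v_{0} + v_{1} + v_{4} + v_{6} = v_{2} — sig = [4:1]

Sorted signature multiset PRS(X):
[[2:], [2:], [2:1], [2:1], [2:1], [2:1], [2:1], [2:1,1], [2:1,1], [2:1,1], [2:1,1,1], [2:1,1,1], [2:1,1,2], [3:], [3:1], [4:1]]


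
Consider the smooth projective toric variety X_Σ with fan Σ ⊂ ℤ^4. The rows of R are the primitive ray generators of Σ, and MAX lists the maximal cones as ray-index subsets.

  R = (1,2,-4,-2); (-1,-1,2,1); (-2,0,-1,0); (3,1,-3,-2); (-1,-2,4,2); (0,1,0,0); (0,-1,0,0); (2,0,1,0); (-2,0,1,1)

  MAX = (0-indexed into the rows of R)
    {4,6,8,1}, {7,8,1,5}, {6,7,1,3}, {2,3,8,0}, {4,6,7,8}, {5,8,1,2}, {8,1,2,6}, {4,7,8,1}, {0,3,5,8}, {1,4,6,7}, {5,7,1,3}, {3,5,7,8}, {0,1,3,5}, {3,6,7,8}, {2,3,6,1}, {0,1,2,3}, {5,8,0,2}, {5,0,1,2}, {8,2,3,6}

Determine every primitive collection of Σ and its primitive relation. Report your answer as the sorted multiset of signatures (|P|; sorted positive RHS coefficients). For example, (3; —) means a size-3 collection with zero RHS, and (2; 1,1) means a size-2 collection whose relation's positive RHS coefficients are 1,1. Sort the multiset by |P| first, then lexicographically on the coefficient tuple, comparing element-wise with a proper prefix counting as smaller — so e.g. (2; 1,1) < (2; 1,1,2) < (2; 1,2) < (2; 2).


12 minimal non-faces of Δ(Σ) (on 9 rays):

  P = {0,4}:  v_{0} + v_{4} = 0  ⟹  sig = (2; —)
  P = {2,7}:  v_{2} + v_{7} = 0  ⟹  sig = (2; —)
  P = {5,6}:  v_{5} + v_{6} = 0  ⟹  sig = (2; —)
  P = {0,6}:  v_{0} + v_{6} = v_{2} + v_{3}  ⟹  sig = (2; 1,1)
  P = {0,7}:  v_{0} + v_{7} = v_{3} + v_{5}  ⟹  sig = (2; 1,1)
  P = {3,4}:  v_{3} + v_{4} = v_{6} + v_{7}  ⟹  sig = (2; 1,1)
  P = {2,4}:  v_{2} + v_{4} = v_{1} + v_{6} + v_{8}  ⟹  sig = (2; 1,1,1)
  P = {4,5}:  v_{4} + v_{5} = v_{1} + v_{7} + v_{8}  ⟹  sig = (2; 1,1,1)
  P = {1,3,8}:  v_{1} + v_{3} + v_{8} = 0  ⟹  sig = (3; —)
  P = {2,3,5}:  v_{2} + v_{3} + v_{5} = v_{0}  ⟹  sig = (3; 1)
  P = {0,1,8}:  v_{0} + v_{1} + v_{8} = v_{2} + v_{5}  ⟹  sig = (3; 1,1)
  P = {1,6,7,8}:  v_{1} + v_{6} + v_{7} + v_{8} = v_{4}  ⟹  sig = (4; 1)

so the primitive-relation signature multiset is
{ (2; —) ×3,  (2; 1,1) ×3,  (2; 1,1,1) ×2,  (3; —),  (3; 1),  (3; 1,1),  (4; 1) }


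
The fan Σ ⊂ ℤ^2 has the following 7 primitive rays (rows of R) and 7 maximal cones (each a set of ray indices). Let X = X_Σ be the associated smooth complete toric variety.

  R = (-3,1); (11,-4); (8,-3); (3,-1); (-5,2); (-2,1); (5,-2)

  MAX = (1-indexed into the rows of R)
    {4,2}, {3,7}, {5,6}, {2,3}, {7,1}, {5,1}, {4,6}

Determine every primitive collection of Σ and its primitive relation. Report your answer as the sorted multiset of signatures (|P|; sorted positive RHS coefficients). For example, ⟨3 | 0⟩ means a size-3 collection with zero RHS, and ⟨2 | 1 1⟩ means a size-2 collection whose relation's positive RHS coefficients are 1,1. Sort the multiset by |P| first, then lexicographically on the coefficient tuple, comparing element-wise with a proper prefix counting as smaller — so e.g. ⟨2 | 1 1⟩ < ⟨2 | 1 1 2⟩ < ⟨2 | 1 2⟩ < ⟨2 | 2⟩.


Primitive collections (14):

  {1,4}:  v_{1} + v_{4} = 0  so sig = ⟨2 | 0⟩
  {5,7}:  v_{5} + v_{7} = 0  so sig = ⟨2 | 0⟩
  {1,2}:  v_{1} + v_{2} = v_{3}  so sig = ⟨2 | 1⟩
  {1,3}:  v_{1} + v_{3} = v_{7}  so sig = ⟨2 | 1⟩
  {1,6}:  v_{1} + v_{6} = v_{5}  so sig = ⟨2 | 1⟩
  {3,4}:  v_{3} + v_{4} = v_{2}  so sig = ⟨2 | 1⟩
  {3,5}:  v_{3} + v_{5} = v_{4}  so sig = ⟨2 | 1⟩
  {4,5}:  v_{4} + v_{5} = v_{6}  so sig = ⟨2 | 1⟩
  {4,7}:  v_{4} + v_{7} = v_{3}  so sig = ⟨2 | 1⟩
  {6,7}:  v_{6} + v_{7} = v_{4}  so sig = ⟨2 | 1⟩
  {2,5}:  v_{2} + v_{5} = 2·v_{4}  so sig = ⟨2 | 2⟩
  {2,7}:  v_{2} + v_{7} = 2·v_{3}  so sig = ⟨2 | 2⟩
  {3,6}:  v_{3} + v_{6} = 2·v_{4}  so sig = ⟨2 | 2⟩
  {2,6}:  v_{2} + v_{6} = 3·v_{4}  so sig = ⟨2 | 3⟩

Sorted signature multiset PRS(X):
[⟨2 | 0⟩, ⟨2 | 0⟩, ⟨2 | 1⟩, ⟨2 | 1⟩, ⟨2 | 1⟩, ⟨2 | 1⟩, ⟨2 | 1⟩, ⟨2 | 1⟩, ⟨2 | 1⟩, ⟨2 | 1⟩, ⟨2 | 2⟩, ⟨2 | 2⟩, ⟨2 | 2⟩, ⟨2 | 3⟩]


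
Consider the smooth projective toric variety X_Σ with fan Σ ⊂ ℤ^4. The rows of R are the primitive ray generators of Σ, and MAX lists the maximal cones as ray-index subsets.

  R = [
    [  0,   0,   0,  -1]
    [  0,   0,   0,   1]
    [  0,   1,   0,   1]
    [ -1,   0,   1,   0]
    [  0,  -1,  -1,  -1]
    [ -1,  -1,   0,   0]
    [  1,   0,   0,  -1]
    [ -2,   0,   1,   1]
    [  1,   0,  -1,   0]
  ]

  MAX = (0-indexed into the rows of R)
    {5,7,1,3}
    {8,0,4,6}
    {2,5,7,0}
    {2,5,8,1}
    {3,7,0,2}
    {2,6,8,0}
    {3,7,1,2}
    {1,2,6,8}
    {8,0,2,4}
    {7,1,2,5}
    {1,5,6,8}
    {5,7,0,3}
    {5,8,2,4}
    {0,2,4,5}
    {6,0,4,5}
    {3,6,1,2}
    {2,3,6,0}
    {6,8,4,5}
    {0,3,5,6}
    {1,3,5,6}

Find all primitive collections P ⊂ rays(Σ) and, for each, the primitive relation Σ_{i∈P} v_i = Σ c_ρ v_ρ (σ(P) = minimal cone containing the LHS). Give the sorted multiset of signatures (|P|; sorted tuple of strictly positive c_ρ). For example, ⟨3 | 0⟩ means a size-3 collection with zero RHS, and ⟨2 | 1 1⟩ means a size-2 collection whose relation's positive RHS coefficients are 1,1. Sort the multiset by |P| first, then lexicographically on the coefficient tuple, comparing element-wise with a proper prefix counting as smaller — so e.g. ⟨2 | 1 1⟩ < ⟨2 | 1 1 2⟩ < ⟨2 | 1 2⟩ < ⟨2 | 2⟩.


|primitive collections| = 11. Relations:

  P={0,1}:  v_{0} + v_{1} = 0  ⟹  sig = ⟨2 | 0⟩
  P={3,8}:  v_{3} + v_{8} = 0  ⟹  sig = ⟨2 | 0⟩
  P={6,7}:  v_{6} + v_{7} = v_{3}  ⟹  sig = ⟨2 | 1⟩
  P={1,4}:  v_{1} + v_{4} = v_{5} + v_{8}  ⟹  sig = ⟨2 | 1 1⟩
  P={3,4}:  v_{3} + v_{4} = v_{0} + v_{5}  ⟹  sig = ⟨2 | 1 1⟩
  P={7,8}:  v_{7} + v_{8} = v_{2} + v_{5}  ⟹  sig = ⟨2 | 1 1⟩
  P={4,7}:  v_{4} + v_{7} = v_{0} + v_{2} + 2·v_{5}  ⟹  sig = ⟨2 | 1 1 2⟩
  P={2,5,6}:  v_{2} + v_{5} + v_{6} = 0  ⟹  sig = ⟨3 | 0⟩
  P={0,5,8}:  v_{0} + v_{5} + v_{8} = v_{4}  ⟹  sig = ⟨3 | 1⟩
  P={2,3,5}:  v_{2} + v_{3} + v_{5} = v_{7}  ⟹  sig = ⟨3 | 1⟩
  P={2,4,6}:  v_{2} + v_{4} + v_{6} = v_{0} + v_{8}  ⟹  sig = ⟨3 | 1 1⟩

so the primitive-relation signature multiset is
    ⟨2 | 0⟩
    ⟨2 | 0⟩
    ⟨2 | 1⟩
    ⟨2 | 1 1⟩
    ⟨2 | 1 1⟩
    ⟨2 | 1 1⟩
    ⟨2 | 1 1 2⟩
    ⟨3 | 0⟩
    ⟨3 | 1⟩
    ⟨3 | 1⟩
    ⟨3 | 1 1⟩


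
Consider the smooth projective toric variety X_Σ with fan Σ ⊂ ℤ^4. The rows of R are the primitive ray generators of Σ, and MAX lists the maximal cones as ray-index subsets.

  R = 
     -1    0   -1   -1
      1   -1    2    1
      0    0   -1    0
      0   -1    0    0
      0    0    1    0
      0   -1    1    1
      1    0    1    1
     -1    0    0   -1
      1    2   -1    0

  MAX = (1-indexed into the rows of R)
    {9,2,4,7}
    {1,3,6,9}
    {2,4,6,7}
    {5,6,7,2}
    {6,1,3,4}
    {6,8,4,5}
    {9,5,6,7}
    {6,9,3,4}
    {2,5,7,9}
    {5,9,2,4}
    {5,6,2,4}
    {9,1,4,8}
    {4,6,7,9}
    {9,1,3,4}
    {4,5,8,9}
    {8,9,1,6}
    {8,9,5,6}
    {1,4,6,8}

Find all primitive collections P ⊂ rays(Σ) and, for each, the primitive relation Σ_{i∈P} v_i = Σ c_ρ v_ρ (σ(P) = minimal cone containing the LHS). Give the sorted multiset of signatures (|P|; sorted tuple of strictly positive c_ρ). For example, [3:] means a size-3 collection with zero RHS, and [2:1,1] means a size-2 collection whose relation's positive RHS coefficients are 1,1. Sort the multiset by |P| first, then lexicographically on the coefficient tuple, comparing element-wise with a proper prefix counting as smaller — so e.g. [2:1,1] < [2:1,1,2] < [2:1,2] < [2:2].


14 collections generate NE(X_Σ); each relation:

  • {1,7}:  v_{1} + v_{7} = 0  ⟹  sig = [2:]
  • {3,5}:  v_{3} + v_{5} = 0  ⟹  sig = [2:]
  • {1,5}:  v_{1} + v_{5} = v_{8}  ⟹  sig = [2:1]
  • {3,8}:  v_{3} + v_{8} = v_{1}  ⟹  sig = [2:1]
  • {7,8}:  v_{7} + v_{8} = v_{5}  ⟹  sig = [2:1]
  • {1,2}:  v_{1} + v_{2} = v_{4} + v_{5}  ⟹  sig = [2:1,1]
  • {2,3}:  v_{2} + v_{3} = v_{4} + v_{7}  ⟹  sig = [2:1,1]
  • {3,7}:  v_{3} + v_{7} = v_{4} + v_{6} + v_{9}  ⟹  sig = [2:1,1,1]
  • {2,8}:  v_{2} + v_{8} = v_{4} + 2·v_{5}  ⟹  sig = [2:1,2]
  • {4,5,7}:  v_{4} + v_{5} + v_{7} = v_{2}  ⟹  sig = [3:1]
  • {2,6,9}:  v_{2} + v_{6} + v_{9} = 2·v_{7}  ⟹  sig = [3:2]
  • {4,6,8,9}:  v_{4} + v_{6} + v_{8} + v_{9} = 0  ⟹  sig = [4:]
  • {1,4,6,9}:  v_{1} + v_{4} + v_{6} + v_{9} = v_{3}  ⟹  sig = [4:1]
  • {4,5,6,9}:  v_{4} + v_{5} + v_{6} + v_{9} = v_{7}  ⟹  sig = [4:1]

Signatures (|P|; sorted positive RHS coefficients), sorted:
    |P|=2: 9 collections, coeffs (), (), (1), (1), (1), (1,1), (1,1), (1,1,1), (1,2)
    |P|=3: 2 collections, coeffs (1), (2)
    |P|=4: 3 collections, coeffs (), (1), (1)


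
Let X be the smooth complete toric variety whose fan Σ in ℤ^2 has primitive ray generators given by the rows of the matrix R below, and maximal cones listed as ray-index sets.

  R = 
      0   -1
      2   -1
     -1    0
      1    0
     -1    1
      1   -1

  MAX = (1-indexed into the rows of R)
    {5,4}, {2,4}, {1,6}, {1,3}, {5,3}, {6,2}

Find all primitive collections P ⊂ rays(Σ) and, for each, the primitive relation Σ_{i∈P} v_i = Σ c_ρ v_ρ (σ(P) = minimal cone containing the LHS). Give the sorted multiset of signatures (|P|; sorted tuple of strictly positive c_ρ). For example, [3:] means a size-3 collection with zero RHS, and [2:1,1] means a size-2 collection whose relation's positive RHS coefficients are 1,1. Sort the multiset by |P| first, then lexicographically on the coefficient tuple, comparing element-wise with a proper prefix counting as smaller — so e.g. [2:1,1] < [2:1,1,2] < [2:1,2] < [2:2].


Δ(Σ) — 6 vertices, 9 min non-faces:

  P={3,4}:  v_{3} + v_{4} = 0  ⟹  sig = [2:]
  P={5,6}:  v_{5} + v_{6} = 0  ⟹  sig = [2:]
  P={1,4}:  v_{1} + v_{4} = v_{6}  ⟹  sig = [2:1]
  P={1,5}:  v_{1} + v_{5} = v_{3}  ⟹  sig = [2:1]
  P={2,3}:  v_{2} + v_{3} = v_{6}  ⟹  sig = [2:1]
  P={2,5}:  v_{2} + v_{5} = v_{4}  ⟹  sig = [2:1]
  P={3,6}:  v_{3} + v_{6} = v_{1}  ⟹  sig = [2:1]
  P={4,6}:  v_{4} + v_{6} = v_{2}  ⟹  sig = [2:1]
  P={1,2}:  v_{1} + v_{2} = 2·v_{6}  ⟹  sig = [2:2]

Sorted signature multiset PRS(X):
{ [2:] ×2,  [2:1] ×6,  [2:2] }
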